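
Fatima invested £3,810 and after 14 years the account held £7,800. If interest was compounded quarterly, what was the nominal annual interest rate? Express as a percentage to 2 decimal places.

(1 + r/4)^56 = 7,800/3,810 = 2.04724.
1 + r/4 = 2.04724^(1/56) ≈ 1.012877, so r/4 ≈ 0.0128767.
r ≈ 4·0.0128767 = 5.15070%.

5.15%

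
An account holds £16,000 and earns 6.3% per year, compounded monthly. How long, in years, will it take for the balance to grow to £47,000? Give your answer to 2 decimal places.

17.15 years

We need (1 + 0.00525)^(12t) = 2.9375, so 12t = ln 2.9375 / ln 1.00525 ≈ 205.7876.
t ≈ 205.7876/12 = 17.1490 years.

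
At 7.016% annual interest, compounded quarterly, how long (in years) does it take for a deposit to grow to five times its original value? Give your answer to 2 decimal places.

(1 + 0.01754)^(4t) = 5.
4t = ln 5 / ln(1 + 0.01754) ≈ 1.6094/0.0173879 ≈ 92.5605.
t ≈ 23.1401.

23.14 years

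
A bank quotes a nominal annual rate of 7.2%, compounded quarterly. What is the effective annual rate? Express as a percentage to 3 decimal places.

7.397%

One year is 4 periods at 0.018 each: (1 + 0.018)^4 ≈ 1.073967.
EAR = 1.073967 − 1 ≈ 7.39674%.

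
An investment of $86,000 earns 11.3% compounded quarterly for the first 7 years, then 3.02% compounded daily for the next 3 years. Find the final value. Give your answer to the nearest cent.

Phase 1: 86,000·(1 + 0.02825)^28 ≈ 187,612.8411.
Phase 2: 187,612.8411·(1 + 0.0302/365)^1095 ≈ 205,403.5819.

$205,403.58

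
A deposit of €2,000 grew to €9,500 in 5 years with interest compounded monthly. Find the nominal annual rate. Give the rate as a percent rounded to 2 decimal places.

The 60-period growth factor is 9,500/2,000 = 4.75.
r/12 = 4.75^(1/60) − 1 ≈ 0.0263092, so r ≈ 12·0.0263092 = 31.57105%.

31.57%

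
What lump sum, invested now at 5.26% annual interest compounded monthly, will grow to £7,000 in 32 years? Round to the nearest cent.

Periodic rate = 5.26%/12 = 0.00438333; 384 periods.
P = 7,000/(1 + 0.0526/12)^384 ≈ 7,000/5.362990408 ≈ 1,305.2419.

£1,305.24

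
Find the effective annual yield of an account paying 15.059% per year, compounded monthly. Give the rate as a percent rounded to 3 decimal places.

16.143%

EAR = (1 + 15.059%/12)^12 − 1 = (1 + 0.0125492)^12 − 1.
(1 + 0.0125492)^12 ≈ 1.161431, so EAR ≈ 16.14311%.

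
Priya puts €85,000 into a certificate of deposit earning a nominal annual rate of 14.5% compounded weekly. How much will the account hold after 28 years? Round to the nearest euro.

Growth factor = (1 + 0.145/52)^1456 ≈ 57.64767544155.
A ≈ 85,000 × 57.64767544155 ≈ 4,900,052.4125.

€4,900,052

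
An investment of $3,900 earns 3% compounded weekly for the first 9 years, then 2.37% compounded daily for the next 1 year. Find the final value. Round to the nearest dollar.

$5,231

After 9 years at 3%: 3,900 × 1.309862468 ≈ 5,108.4636.
Then 1 years at 2.37%: 5,108.4636 × 1.023982289 ≈ 5,230.9763.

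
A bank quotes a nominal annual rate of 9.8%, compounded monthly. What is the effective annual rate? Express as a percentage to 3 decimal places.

EAR = (1 + 9.8%/12)^12 − 1 = (1 + 0.00816667)^12 − 1.
(1 + 0.00816667)^12 ≈ 1.102524, so EAR ≈ 10.25239%.

10.252%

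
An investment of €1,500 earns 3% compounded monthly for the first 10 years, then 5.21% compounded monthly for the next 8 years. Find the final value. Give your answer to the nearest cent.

After 10 years at 3%: 1,500 × 1.349353547 ≈ 2,024.0303.
Then 8 years at 5.21%: 2,024.0303 × 1.515730964 ≈ 3,067.8854.

€3,067.89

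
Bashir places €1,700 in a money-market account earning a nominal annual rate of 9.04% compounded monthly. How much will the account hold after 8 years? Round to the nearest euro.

Growth factor = (1 + 0.0904/12)^96 ≈ 2.055439206.
A ≈ 1,700 × 2.055439206 ≈ 3,494.2467.

€3,494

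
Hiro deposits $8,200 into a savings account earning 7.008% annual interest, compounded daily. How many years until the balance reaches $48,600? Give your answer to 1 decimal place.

25.4 years

(1 + 0.000192)^(365t) = 48,600/8,200 = 5.9268.
365t·ln(1 + 0.000192) = ln(5.9268); 365t = 1.7795/0.000191982 ≈ 9269.0636.
t ≈ 25.3947 years.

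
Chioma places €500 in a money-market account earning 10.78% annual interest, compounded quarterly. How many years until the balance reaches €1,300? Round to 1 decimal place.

9.0 years

We need (1 + 0.02695)^(4t) = 2.6, so 4t = ln 2.6 / ln 1.02695 ≈ 35.9306.
t ≈ 35.9306/4 = 8.9827 years.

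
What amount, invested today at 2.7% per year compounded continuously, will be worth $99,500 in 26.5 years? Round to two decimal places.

$48,650.28

P = A·e^(−rt) = 99,500·e^(−0.7155).
e^(−0.7155) ≈ 0.48894757688, so P ≈ 48,650.2839.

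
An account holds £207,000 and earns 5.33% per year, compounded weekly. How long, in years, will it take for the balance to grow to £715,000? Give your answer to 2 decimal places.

23.27 years

(1 + 0.001025)^(52t) = 715,000/207,000 = 3.4541.
52t·ln(1 + 0.001025) = ln(3.4541); 52t = 1.2396/0.00102448 ≈ 1209.9502.
t ≈ 23.2683 years.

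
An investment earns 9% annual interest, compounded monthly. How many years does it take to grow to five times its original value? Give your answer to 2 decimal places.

17.95 years

(1 + 0.0075)^(12t) = 5.
12t = ln 5 / ln(1 + 0.0075) ≈ 1.6094/0.00747201 ≈ 215.3954.
t ≈ 17.9496.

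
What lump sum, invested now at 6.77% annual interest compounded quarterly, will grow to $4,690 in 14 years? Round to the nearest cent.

Growth factor = (1 + 0.016925)^56 ≈ 2.559645084.
P = 4,690/2.559645084 ≈ 1,832.2853.

$1,832.29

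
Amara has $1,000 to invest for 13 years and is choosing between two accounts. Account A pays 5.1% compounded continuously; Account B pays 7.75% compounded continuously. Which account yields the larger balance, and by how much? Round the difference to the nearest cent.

A: e^(0.051·13) = e^0.663 ≈ 1.940605427, so 1,000 × 1.940605427 ≈ 1,940.6054.
B: e^(0.0775·13) = e^1.0075 ≈ 2.738745585, so 1,000 × 2.738745585 ≈ 2,738.7456.
Difference ≈ 798.1402 in favor of B.

Account B, by $798.14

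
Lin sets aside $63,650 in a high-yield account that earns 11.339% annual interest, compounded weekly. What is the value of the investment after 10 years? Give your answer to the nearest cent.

Periodic rate = 11.339%/52 = 0.00218058; periods = 52·10 = 520.
A = 63,650·(1 + 0.11339/52)^520 ≈ 63,650·3.10391902967 ≈ 197,564.4462.

$197,564.45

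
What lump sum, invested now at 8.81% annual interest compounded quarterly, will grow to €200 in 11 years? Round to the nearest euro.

€77

Periodic rate = 8.81%/4 = 0.022025; 44 periods.
P = 200/(1 + 0.022025)^44 ≈ 200/2.60799557 ≈ 76.6872.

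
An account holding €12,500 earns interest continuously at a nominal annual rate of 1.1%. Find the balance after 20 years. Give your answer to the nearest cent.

A = P·e^(rt) = 12,500·e^(0.011·20) = 12,500·e^0.22.
e^0.22 ≈ 1.2460767306, so A ≈ 15,575.9591.

€15,575.96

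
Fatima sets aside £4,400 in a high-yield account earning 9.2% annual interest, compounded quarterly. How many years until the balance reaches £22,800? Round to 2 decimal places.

18.09 years

We need (1 + 0.023)^(4t) = 5.1818, so 4t = ln 5.1818 / ln 1.023 ≈ 72.3480.
t ≈ 72.3480/4 = 18.0870 years.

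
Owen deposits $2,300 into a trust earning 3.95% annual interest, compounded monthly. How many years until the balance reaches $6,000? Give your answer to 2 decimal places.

24.31 years

We need (1 + 0.00329167)^(12t) = 2.6087, so 12t = ln 2.6087 / ln 1.003292 ≈ 291.7755.
t ≈ 291.7755/12 = 24.3146 years.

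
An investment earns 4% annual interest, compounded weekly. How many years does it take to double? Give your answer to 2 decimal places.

(1 + 0.000769231)^(52t) = 2.
52t = ln 2 / ln(1 + 0.000769231) ≈ 0.69315/0.000768935 ≈ 901.4379.
t ≈ 17.3353.

17.34 years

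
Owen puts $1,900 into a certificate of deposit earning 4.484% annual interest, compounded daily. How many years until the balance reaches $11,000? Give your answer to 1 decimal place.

(1 + 0.000122849)^(365t) = 11,000/1,900 = 5.7895.
365t·ln(1 + 0.000122849) = ln(5.7895); 365t = 1.756/0.000122842 ≈ 14295.1489.
t ≈ 39.1648 years.

39.2 years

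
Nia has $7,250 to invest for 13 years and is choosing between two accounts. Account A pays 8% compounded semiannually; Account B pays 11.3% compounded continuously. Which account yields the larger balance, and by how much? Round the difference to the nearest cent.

Account B, by $11,400.03

Account A growth factor: (1 + 0.04)^26 ≈ 2.7724697847; balance ≈ 20,100.4059.
Account B growth factor: e^(0.113·13) = e^1.469 ≈ 4.3448880798; balance ≈ 31,500.4386.
Account B is larger by 11,400.0326.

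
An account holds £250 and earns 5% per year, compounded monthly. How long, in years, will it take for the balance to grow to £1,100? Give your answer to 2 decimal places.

We need (1 + 0.00416667)^(12t) = 4.4, so 12t = ln 4.4 / ln 1.004167 ≈ 356.3254.
t ≈ 356.3254/12 = 29.6938 years.

29.69 years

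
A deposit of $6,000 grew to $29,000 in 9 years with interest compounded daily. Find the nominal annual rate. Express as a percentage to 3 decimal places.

17.510%

(1 + r/365)^3285 = 29,000/6,000 = 4.83333.
1 + r/365 = 4.83333^(1/3285) ≈ 1.00048, so r/365 ≈ 0.00047973.
r ≈ 365·0.00047973 = 17.51016%.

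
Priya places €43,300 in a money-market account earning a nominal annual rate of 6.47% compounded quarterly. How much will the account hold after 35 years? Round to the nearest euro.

€409,335

Growth factor = (1 + 0.016175)^140 ≈ 9.45346157424.
A ≈ 43,300 × 9.45346157424 ≈ 409,334.8862.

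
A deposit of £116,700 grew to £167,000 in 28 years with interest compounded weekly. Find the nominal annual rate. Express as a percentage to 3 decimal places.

1.280%

The 1456-period growth factor is 167,000/116,700 = 1.43102.
r/52 = 1.43102^(1/1456) − 1 ≈ 0.000246175, so r ≈ 52·0.000246175 = 1.28011%.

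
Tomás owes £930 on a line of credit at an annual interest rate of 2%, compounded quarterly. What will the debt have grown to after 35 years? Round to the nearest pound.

Periodic rate = 2%/4 = 0.005; periods = 4·35 = 140.
A = 930·(1 + 0.005)^140 ≈ 930·2.010243405 ≈ 1,869.5264.

£1,870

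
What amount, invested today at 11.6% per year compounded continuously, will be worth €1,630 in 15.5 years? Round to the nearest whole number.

€270

P = A·e^(−rt) = 1,630·e^(−1.798).
e^(−1.798) ≈ 0.1656298168, so P ≈ 269.9766.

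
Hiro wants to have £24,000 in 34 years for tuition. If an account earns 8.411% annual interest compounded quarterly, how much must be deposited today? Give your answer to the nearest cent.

Periodic rate = 8.411%/4 = 0.0210275; 136 periods.
P = 24,000/(1 + 0.0210275)^136 ≈ 24,000/16.946958105 ≈ 1,416.1834.

£1,416.18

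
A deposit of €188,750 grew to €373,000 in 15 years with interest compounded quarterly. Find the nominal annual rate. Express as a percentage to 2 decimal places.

(1 + r/4)^60 = 373,000/188,750 = 1.97616.
1 + r/4 = 1.97616^(1/60) ≈ 1.011417, so r/4 ≈ 0.0114173.
r ≈ 4·0.0114173 = 4.56691%.

4.57%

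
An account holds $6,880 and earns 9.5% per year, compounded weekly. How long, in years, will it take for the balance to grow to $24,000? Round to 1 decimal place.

13.2 years

We need (1 + 0.00182692)^(52t) = 3.4884, so 52t = ln 3.4884 / ln 1.001827 ≈ 684.5259.
t ≈ 684.5259/52 = 13.1640 years.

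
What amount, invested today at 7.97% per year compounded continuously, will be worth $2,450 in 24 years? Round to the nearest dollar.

P = A·e^(−rt) = 2,450·e^(−1.9128).
e^(−1.9128) ≈ 0.1476663414, so P ≈ 361.7825.

$362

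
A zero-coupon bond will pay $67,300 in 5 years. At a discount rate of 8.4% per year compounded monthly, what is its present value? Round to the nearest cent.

Periodic rate = 8.4%/12 = 0.007; 60 periods.
P = 67,300/(1 + 0.007)^60 ≈ 67,300/1.5197362867 ≈ 44,283.9989.

$44,284.00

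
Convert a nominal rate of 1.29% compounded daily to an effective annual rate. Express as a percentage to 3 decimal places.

One year is 365 periods at 0.0000353425 each: (1 + 0.0000353425)^365 ≈ 1.012983.
EAR = 1.012983 − 1 ≈ 1.29833%.

1.298%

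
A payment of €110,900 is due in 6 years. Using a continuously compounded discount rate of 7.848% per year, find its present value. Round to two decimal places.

P = A·e^(−rt) = 110,900·e^(−0.47088).
e^(−0.47088) ≈ 0.624452508217, so P ≈ 69,251.7832.

€69,251.78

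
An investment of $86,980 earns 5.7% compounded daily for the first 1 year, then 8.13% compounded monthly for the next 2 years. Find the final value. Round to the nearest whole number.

$108,281

Phase 1: 86,980·(1 + 0.057/365)^365 ≈ 92,081.4726.
Phase 2: 92,081.4726·(1 + 0.006775)^24 ≈ 108,280.5371.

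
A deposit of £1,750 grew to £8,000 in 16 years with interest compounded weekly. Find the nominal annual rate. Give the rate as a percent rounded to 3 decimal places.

9.508%

The 832-period growth factor is 8,000/1,750 = 4.57143.
r/52 = 4.57143^(1/832) − 1 ≈ 0.00182838, so r ≈ 52·0.00182838 = 9.50759%.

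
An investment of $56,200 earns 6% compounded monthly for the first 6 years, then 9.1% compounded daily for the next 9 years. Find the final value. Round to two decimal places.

After 6 years at 6%: 56,200 × 1.43204427849 ≈ 80,480.8885.
Then 9 years at 9.1%: 80,480.8885 × 2.26799894896 ≈ 182,530.5704.

$182,530.57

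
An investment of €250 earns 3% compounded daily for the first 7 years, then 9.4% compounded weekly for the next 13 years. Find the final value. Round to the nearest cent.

€1,045.60

Phase 1: 250·(1 + 0.03/365)^2555 ≈ 308.4169.
Phase 2: 308.4169·(1 + 0.094/52)^676 ≈ 1,045.6031.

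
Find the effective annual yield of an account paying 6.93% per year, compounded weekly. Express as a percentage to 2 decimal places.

7.17%

EAR = (1 + 6.93%/52)^52 − 1 = (1 + 0.00133269)^52 − 1.
(1 + 0.00133269)^52 ≈ 1.071708, so EAR ≈ 7.17082%.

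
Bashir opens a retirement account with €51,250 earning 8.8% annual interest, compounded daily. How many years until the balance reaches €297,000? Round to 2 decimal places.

19.97 years

(1 + 0.000241096)^(365t) = 297,000/51,250 = 5.7951.
365t·ln(1 + 0.000241096) = ln(5.7951); 365t = 1.757/0.000241067 ≈ 7288.5038.
t ≈ 19.9685 years.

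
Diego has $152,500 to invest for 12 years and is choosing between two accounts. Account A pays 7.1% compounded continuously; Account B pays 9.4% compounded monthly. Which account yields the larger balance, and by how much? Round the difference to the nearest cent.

Account B, by $111,567.77

A: e^(0.071·12) = e^0.852 ≈ 2.34433082804, so 152,500 × 2.34433082804 ≈ 357,510.4513.
B: (1 + 0.094/12)^144 ≈ 3.07592274856, so 152,500 × 3.07592274856 ≈ 469,078.2192.
Difference ≈ 111,567.7679 in favor of B.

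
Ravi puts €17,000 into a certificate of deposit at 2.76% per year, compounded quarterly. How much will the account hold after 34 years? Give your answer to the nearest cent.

€43,310.31

Growth factor = (1 + 0.0069)^136 ≈ 2.5476652098.
A ≈ 17,000 × 2.5476652098 ≈ 43,310.3086.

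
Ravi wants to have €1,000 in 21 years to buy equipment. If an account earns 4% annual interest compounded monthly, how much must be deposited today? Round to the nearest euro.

€432

Periodic rate = 4%/12 = 0.00333333; 252 periods.
P = 1,000/(1 + 0.04/12)^252 ≈ 1,000/2.31313351 ≈ 432.3140.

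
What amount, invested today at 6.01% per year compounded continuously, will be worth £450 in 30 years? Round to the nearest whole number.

£74

P = A·e^(−rt) = 450·e^(−1.803).
e^(−1.803) ≈ 0.164803735, so P ≈ 74.1617.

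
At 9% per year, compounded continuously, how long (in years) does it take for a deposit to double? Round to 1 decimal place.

7.7 years

e^(0.09t) = 2, so 0.09t = ln 2 ≈ 0.69315.
t ≈ 0.69315/0.09 ≈ 7.7016.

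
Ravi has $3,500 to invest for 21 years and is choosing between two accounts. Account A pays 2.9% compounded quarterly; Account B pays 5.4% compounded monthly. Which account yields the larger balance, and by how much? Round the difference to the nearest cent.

Account A growth factor: (1 + 0.00725)^84 ≈ 1.834556912; balance ≈ 6,420.9492.
Account B growth factor: (1 + 0.0045)^252 ≈ 3.1001674581; balance ≈ 10,850.5861.
Account B is larger by 4,429.6369.

Account B, by $4,429.64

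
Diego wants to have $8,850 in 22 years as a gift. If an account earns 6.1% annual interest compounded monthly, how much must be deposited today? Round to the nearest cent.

Growth factor = (1 + 0.061/12)^264 ≈ 3.813702868.
P = 8,850/3.813702868 ≈ 2,320.5793.

$2,320.58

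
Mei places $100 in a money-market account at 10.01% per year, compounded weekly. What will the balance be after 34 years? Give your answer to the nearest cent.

$2,996.79

Growth factor = (1 + 0.001925)^1768 ≈ 29.96794844.
A ≈ 100 × 29.96794844 ≈ 2,996.7948.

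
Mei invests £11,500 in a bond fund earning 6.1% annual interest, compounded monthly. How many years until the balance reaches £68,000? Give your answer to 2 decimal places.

(1 + 0.00508333)^(12t) = 68,000/11,500 = 5.913.
12t·ln(1 + 0.00508333) = ln(5.913); 12t = 1.7772/0.00507046 ≈ 350.4932.
t ≈ 29.2078 years.

29.21 years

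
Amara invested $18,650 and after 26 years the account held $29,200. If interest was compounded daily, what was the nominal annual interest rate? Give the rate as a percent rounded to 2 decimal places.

The 9490-period growth factor is 29,200/18,650 = 1.56568.
r/365 = 1.56568^(1/9490) − 1 ≈ 0.0000472427, so r ≈ 365·0.0000472427 = 1.72436%.

1.72%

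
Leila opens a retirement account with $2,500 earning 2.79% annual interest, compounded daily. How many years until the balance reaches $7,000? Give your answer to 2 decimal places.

We need (1 + 0.0000764384)^(365t) = 2.8, so 365t = ln 2.8 / ln 1.000076 ≈ 13470.4462.
t ≈ 13470.4462/365 = 36.9053 years.

36.91 years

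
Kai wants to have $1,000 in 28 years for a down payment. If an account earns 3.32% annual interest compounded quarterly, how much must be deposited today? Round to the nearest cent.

Periodic rate = 3.32%/4 = 0.0083; 112 periods.
P = 1,000/(1 + 0.0083)^112 ≈ 1,000/2.52379413 ≈ 396.2288.

$396.23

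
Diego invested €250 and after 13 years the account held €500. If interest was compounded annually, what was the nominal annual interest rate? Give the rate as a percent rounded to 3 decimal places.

(1 + r)^13 = 500/250 = 2.
1 + r = 2^(1/13) ≈ 1.054766, so r ≈ 0.0547661.
r ≈ 5.47661%.

5.477%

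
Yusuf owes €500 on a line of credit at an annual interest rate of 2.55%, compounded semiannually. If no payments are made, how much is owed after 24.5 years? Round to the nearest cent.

Growth factor = (1 + 0.01275)^49 ≈ 1.86041718.
A ≈ 500 × 1.86041718 ≈ 930.2086.

€930.21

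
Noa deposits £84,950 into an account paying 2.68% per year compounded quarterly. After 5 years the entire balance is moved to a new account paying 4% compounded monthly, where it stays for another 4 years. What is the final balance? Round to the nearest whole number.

£113,903

Phase 1: 84,950·(1 + 0.0067)^20 ≈ 97,087.8213.
Phase 2: 97,087.8213·(1 + 0.04/12)^48 ≈ 113,903.3028.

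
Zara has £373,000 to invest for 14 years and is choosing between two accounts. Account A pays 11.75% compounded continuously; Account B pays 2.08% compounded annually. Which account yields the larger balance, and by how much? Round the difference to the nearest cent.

Account A, by £1,434,919.31

A: e^(0.1175·14) = e^1.645 ≈ 5.181009906949, so 373,000 × 5.181009906949 ≈ 1,932,516.6953.
B: (1 + 0.0208)^14 ≈ 1.33404125195, so 373,000 × 1.33404125195 ≈ 497,597.3870.
Difference ≈ 1,434,919.3083 in favor of A.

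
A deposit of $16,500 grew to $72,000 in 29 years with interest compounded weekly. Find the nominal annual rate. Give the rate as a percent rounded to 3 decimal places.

(1 + r/52)^1508 = 72,000/16,500 = 4.36364.
1 + r/52 = 4.36364^(1/1508) ≈ 1.000977, so r/52 ≈ 0.000977471.
r ≈ 52·0.000977471 = 5.08285%.

5.083%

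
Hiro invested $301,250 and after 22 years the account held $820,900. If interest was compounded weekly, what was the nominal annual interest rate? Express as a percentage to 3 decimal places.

4.559%

(1 + r/52)^1144 = 820,900/301,250 = 2.72498.
1 + r/52 = 2.72498^(1/1144) ≈ 1.000877, so r/52 ≈ 0.000876661.
r ≈ 52·0.000876661 = 4.55864%.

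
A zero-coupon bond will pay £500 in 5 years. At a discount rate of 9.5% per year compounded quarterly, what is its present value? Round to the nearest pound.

£313

Periodic rate = 9.5%/4 = 0.02375; 20 periods.
P = 500/(1 + 0.02375)^20 ≈ 500/1.59910984 ≈ 312.6740.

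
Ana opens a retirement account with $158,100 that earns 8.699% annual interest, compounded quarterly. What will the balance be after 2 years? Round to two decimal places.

Growth factor = (1 + 0.0217475)^8 ≈ 1.18781463.
A ≈ 158,100 × 1.18781463 ≈ 187,793.4930.

$187,793.49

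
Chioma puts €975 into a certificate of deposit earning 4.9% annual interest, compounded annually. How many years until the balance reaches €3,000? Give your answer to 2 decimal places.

We need (1 + 0.049)^t = 3.0769, so t = ln 3.0769 / ln 1.049 ≈ 23.4948.

23.49 years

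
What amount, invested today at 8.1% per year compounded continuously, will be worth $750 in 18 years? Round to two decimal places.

P = A·e^(−rt) = 750·e^(−1.458).
e^(−1.458) ≈ 0.232701212, so P ≈ 174.5259.

$174.53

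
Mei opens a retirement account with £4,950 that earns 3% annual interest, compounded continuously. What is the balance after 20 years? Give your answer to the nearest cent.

A = P·e^(rt) = 4,950·e^(0.03·20) = 4,950·e^0.6.
e^0.6 ≈ 1.8221188, so A ≈ 9,019.4881.

£9,019.49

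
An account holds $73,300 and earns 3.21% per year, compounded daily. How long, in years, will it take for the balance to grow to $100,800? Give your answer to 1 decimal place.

9.9 years

(1 + 0.0000879452)^(365t) = 100,800/73,300 = 1.3752.
365t·ln(1 + 0.0000879452) = ln(1.3752); 365t = 0.31858/8.79413e-05 ≈ 3622.6165.
t ≈ 9.9250 years.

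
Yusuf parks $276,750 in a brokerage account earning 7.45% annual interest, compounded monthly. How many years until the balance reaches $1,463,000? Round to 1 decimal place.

22.4 years

(1 + 0.00620833)^(12t) = 1,463,000/276,750 = 5.2864.
12t·ln(1 + 0.00620833) = ln(5.2864); 12t = 1.6651/0.00618914 ≈ 269.0405.
t ≈ 22.4200 years.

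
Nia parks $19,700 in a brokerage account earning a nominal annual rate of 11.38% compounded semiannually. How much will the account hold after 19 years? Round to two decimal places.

Growth factor = (1 + 0.0569)^38 ≈ 8.19007955309.
A ≈ 19,700 × 8.19007955309 ≈ 161,344.5672.

$161,344.57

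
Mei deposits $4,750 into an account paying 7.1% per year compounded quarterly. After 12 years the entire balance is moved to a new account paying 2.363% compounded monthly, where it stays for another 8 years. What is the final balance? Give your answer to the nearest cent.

After 12 years at 7.1%: 4,750 × 2.3268764836 ≈ 11,052.6633.
Then 8 years at 2.363%: 11,052.6633 × 1.2078647343 ≈ 13,350.1222.

$13,350.12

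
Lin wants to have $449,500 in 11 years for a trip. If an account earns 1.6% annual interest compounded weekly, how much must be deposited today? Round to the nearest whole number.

Periodic rate = 1.6%/52 = 0.000307692; 572 periods.
P = 449,500/(1 + 0.016/52)^572 ≈ 449,500/1.19240577816 ≈ 376,968.9884.

$376,969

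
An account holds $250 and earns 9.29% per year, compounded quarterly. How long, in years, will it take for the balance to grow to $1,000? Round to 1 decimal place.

15.1 years

(1 + 0.023225)^(4t) = 1,000/250 = 4.
4t·ln(1 + 0.023225) = ln(4); 4t = 1.3863/0.0229594 ≈ 60.3802.
t ≈ 15.0951 years.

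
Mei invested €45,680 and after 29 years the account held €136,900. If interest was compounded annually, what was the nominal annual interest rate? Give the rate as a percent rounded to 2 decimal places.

3.86%

(1 + r)^29 = 136,900/45,680 = 2.99694.
1 + r = 2.99694^(1/29) ≈ 1.038573, so r ≈ 0.0385733.
r ≈ 3.85733%.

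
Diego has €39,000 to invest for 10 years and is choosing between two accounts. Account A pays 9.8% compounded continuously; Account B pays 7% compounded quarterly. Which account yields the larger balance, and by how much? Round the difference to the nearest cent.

Account A growth factor: e^(0.098·10) = e^0.98 ≈ 2.66445624193; balance ≈ 103,913.7934.
Account B growth factor: (1 + 0.0175)^40 ≈ 2.0015973432; balance ≈ 78,062.2964.
Account A is larger by 25,851.4971.

Account A, by €25,851.50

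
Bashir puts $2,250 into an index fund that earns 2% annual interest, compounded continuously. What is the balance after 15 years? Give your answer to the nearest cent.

A = P·e^(rt) = 2,250·e^(0.02·15) = 2,250·e^0.3.
e^0.3 ≈ 1.349858808, so A ≈ 3,037.1823.

$3,037.18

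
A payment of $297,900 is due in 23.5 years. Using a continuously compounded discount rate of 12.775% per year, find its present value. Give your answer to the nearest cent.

P = A·e^(−rt) = 297,900·e^(−3.002125).
e^(−3.002125) ≈ 0.0496813831779, so P ≈ 14,800.0840.

$14,800.08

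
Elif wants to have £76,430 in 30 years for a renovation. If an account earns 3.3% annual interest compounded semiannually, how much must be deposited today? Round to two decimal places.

£28,629.97

Periodic rate = 3.3%/2 = 0.0165; 60 periods.
P = 76,430/(1 + 0.0165)^60 ≈ 76,430/2.6695802363 ≈ 28,629.9692.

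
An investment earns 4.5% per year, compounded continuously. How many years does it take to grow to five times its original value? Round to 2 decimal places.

e^(0.045t) = 5, so 0.045t = ln 5 ≈ 1.6094.
t ≈ 1.6094/0.045 ≈ 35.7653.

35.77 years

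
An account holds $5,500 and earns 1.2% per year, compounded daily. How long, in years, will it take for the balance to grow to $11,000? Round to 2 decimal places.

We need (1 + 0.0000328767)^(365t) = 2, so 365t = ln 2 / ln 1.000033 ≈ 21083.5733.
t ≈ 21083.5733/365 = 57.7632 years.

57.76 years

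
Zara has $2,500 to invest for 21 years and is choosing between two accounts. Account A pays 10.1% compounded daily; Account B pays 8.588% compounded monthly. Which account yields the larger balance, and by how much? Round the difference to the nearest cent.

A: (1 + 0.101/365)^7665 ≈ 8.3370263555, so 2,500 × 8.3370263555 ≈ 20,842.5659.
B: (1 + 0.08588/12)^252 ≈ 6.0318705698, so 2,500 × 6.0318705698 ≈ 15,079.6764.
Difference ≈ 5,762.8895 in favor of A.

Account A, by $5,762.89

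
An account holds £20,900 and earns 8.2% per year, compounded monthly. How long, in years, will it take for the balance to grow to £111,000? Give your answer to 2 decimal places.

20.43 years

(1 + 0.00683333)^(12t) = 111,000/20,900 = 5.311.
12t·ln(1 + 0.00683333) = ln(5.311); 12t = 1.6698/0.00681009 ≈ 245.1921.
t ≈ 20.4327 years.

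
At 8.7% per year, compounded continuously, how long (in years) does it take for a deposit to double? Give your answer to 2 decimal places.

7.97 years

e^(0.087t) = 2, so 0.087t = ln 2 ≈ 0.69315.
t ≈ 0.69315/0.087 ≈ 7.9672.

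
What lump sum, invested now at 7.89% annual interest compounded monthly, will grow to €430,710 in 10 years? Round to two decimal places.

€196,177.04

Growth factor = (1 + 0.006575)^120 ≈ 2.19551682937.
P = 430,710/2.19551682937 ≈ 196,177.0433.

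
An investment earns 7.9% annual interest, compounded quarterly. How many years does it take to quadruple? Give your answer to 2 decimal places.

17.72 years

(1 + 0.01975)^(4t) = 4.
4t = ln 4 / ln(1 + 0.01975) ≈ 1.3863/0.0195575 ≈ 70.8830.
t ≈ 17.7208.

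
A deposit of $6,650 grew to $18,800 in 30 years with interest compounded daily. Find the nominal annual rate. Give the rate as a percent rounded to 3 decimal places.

(1 + r/365)^10950 = 18,800/6,650 = 2.82707.
1 + r/365 = 2.82707^(1/10950) ≈ 1.000095, so r/365 ≈ 0.0000949123.
r ≈ 365·0.0000949123 = 3.46430%.

3.464%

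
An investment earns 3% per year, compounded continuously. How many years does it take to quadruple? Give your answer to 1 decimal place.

e^(0.03t) = 4, so 0.03t = ln 4 ≈ 1.3863.
t ≈ 1.3863/0.03 ≈ 46.2098.

46.2 years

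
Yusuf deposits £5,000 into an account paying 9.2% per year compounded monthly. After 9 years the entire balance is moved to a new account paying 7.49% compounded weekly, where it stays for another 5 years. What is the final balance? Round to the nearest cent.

£16,585.20

Phase 1: 5,000·(1 + 0.092/12)^108 ≈ 11,407.6028.
Phase 2: 11,407.6028·(1 + 0.0749/52)^260 ≈ 16,585.1976.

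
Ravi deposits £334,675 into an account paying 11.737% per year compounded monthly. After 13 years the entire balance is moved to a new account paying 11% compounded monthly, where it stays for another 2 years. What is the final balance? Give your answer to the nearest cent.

After 13 years at 11.737%: 334,675 × 4.564899299662 ≈ 1,527,757.6731.
Then 2 years at 11%: 1,527,757.6731 × 1.244828521441 ≈ 1,901,796.3253.

£1,901,796.33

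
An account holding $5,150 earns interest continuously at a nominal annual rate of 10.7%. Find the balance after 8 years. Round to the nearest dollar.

$12,122

A = P·e^(rt) = 5,150·e^(0.107·8) = 5,150·e^0.856.
e^0.856 ≈ 2.353726931, so A ≈ 12,121.6937.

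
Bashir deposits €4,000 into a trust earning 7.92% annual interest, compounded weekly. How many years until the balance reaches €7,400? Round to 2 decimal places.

7.77 years

We need (1 + 0.00152308)^(52t) = 1.85, so 52t = ln 1.85 / ln 1.001523 ≈ 404.2173.
t ≈ 404.2173/52 = 7.7734 years.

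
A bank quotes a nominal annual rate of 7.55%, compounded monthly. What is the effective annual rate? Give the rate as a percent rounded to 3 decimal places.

7.817%

EAR = (1 + 7.55%/12)^12 − 1 = (1 + 0.00629167)^12 − 1.
(1 + 0.00629167)^12 ≈ 1.078168, so EAR ≈ 7.81682%.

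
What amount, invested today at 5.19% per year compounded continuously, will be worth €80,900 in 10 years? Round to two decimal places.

P = A·e^(−rt) = 80,900·e^(−0.519).
e^(−0.519) ≈ 0.59511536588, so P ≈ 48,144.8331.

€48,144.83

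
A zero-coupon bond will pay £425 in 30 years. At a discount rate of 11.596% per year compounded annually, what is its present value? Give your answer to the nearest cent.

£15.81

Annual rate = 11.596% = 0.11596; 30 periods.
P = 425/(1 + 0.11596)^30 ≈ 425/26.881831 ≈ 15.8099.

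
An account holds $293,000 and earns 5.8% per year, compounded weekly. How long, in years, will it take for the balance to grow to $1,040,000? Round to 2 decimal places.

21.85 years

We need (1 + 0.00111538)^(52t) = 3.5495, so 52t = ln 3.5495 / ln 1.001115 ≈ 1136.3880.
t ≈ 1136.3880/52 = 21.8536 years.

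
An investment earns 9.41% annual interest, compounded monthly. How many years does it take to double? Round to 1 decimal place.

7.4 years

(1 + 0.00784167)^(12t) = 2.
12t = ln 2 / ln(1 + 0.00784167) ≈ 0.69315/0.00781108 ≈ 88.7390.
t ≈ 7.3949.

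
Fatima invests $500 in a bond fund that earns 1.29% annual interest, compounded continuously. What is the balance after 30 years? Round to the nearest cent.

$736.28

A = P·e^(rt) = 500·e^(0.0129·30) = 500·e^0.387.
e^0.387 ≈ 1.47255649, so A ≈ 736.2782.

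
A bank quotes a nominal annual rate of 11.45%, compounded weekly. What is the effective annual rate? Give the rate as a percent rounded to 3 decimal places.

EAR = (1 + 11.45%/52)^52 − 1 = (1 + 0.00220192)^52 − 1.
(1 + 0.00220192)^52 ≈ 1.121172, so EAR ≈ 12.11715%.

12.117%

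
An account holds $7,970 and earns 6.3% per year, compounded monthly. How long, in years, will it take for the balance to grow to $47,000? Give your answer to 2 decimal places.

28.24 years

(1 + 0.00525)^(12t) = 47,000/7,970 = 5.8971.
12t·ln(1 + 0.00525) = ln(5.8971); 12t = 1.7745/0.00523627 ≈ 338.8794.
t ≈ 28.2400 years.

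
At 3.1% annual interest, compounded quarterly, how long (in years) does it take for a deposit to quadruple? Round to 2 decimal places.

(1 + 0.00775)^(4t) = 4.
4t = ln 4 / ln(1 + 0.00775) ≈ 1.3863/0.00772012 ≈ 179.5689.
t ≈ 44.8922.

44.89 years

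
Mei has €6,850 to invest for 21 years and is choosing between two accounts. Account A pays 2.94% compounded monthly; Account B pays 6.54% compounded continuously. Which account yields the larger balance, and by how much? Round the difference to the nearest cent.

A: (1 + 0.00245)^252 ≈ 1.8527016368, so 6,850 × 1.8527016368 ≈ 12,691.0062.
B: e^(0.0654·21) = e^1.3734 ≈ 3.94875366, so 6,850 × 3.94875366 ≈ 27,048.9626.
Difference ≈ 14,357.9564 in favor of B.

Account B, by €14,357.96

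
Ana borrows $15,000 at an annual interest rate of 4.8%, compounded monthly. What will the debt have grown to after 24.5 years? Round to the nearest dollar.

$48,507

Growth factor = (1 + 0.004)^294 ≈ 3.2337881544.
A ≈ 15,000 × 3.2337881544 ≈ 48,506.8223.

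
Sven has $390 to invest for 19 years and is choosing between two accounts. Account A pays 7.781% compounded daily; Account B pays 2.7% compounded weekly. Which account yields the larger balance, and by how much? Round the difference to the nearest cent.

Account A, by $1,058.90

A: (1 + 0.07781/365)^6935 ≈ 4.385187754, so 390 × 4.385187754 ≈ 1,710.2232.
B: (1 + 0.027/52)^988 ≈ 1.67007221, so 390 × 1.67007221 ≈ 651.3282.
Difference ≈ 1,058.8951 in favor of A.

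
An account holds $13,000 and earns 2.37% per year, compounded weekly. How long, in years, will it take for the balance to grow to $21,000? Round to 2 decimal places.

20.24 years

(1 + 0.000455769)^(52t) = 21,000/13,000 = 1.6154.
52t·ln(1 + 0.000455769) = ln(1.6154); 52t = 0.47957/0.000455665 ≈ 1052.4676.
t ≈ 20.2398 years.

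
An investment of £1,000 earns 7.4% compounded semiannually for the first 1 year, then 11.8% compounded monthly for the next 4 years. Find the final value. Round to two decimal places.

£1,720.06

Phase 1: 1,000·(1 + 0.037)^2 ≈ 1,075.3690.
Phase 2: 1,075.3690·(1 + 0.118/12)^48 ≈ 1,720.0585.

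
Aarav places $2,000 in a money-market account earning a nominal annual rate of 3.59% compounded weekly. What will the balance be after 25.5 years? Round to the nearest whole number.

Periodic rate = 3.59%/52 = 0.000690385; periods = 52·25.5 = 1326.
A = 2,000·(1 + 0.0359/52)^1326 ≈ 2,000·2.497110189 ≈ 4,994.2204.

$4,994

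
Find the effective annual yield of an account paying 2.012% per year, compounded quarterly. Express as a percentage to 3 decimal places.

2.027%

EAR = (1 + 2.012%/4)^4 − 1 = (1 + 0.00503)^4 − 1.
(1 + 0.00503)^4 ≈ 1.020272, so EAR ≈ 2.02723%.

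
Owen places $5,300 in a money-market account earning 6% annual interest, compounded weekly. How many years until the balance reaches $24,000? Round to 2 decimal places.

25.19 years

(1 + 0.00115385)^(52t) = 24,000/5,300 = 4.5283.
52t·ln(1 + 0.00115385) = ln(4.5283); 52t = 1.5103/0.00115318 ≈ 1309.7224.
t ≈ 25.1870 years.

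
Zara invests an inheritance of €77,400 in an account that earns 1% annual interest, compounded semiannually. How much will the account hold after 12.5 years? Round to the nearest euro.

Periodic rate = 1%/2 = 0.005; periods = 2·12.5 = 25.
A = 77,400·(1 + 0.005)^25 ≈ 77,400·1.1327955751 ≈ 87,678.3775.

€87,678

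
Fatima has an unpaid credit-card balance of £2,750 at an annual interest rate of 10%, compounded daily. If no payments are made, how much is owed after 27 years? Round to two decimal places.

£40,904.13

Growth factor = (1 + 0.1/365)^9855 ≈ 14.874230285.
A ≈ 2,750 × 14.874230285 ≈ 40,904.1333.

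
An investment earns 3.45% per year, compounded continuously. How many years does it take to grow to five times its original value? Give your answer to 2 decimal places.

e^(0.0345t) = 5, so 0.0345t = ln 5 ≈ 1.6094.
t ≈ 1.6094/0.0345 ≈ 46.6504.

46.65 years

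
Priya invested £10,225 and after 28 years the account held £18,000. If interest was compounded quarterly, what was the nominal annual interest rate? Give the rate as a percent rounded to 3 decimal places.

2.025%

The 112-period growth factor is 18,000/10,225 = 1.76039.
r/4 = 1.76039^(1/112) − 1 ≈ 0.0050622, so r ≈ 4·0.0050622 = 2.02488%.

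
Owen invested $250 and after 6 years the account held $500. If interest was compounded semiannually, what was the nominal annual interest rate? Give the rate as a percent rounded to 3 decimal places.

11.893%

(1 + r/2)^12 = 500/250 = 2.
1 + r/2 = 2^(1/12) ≈ 1.059463, so r/2 ≈ 0.0594631.
r ≈ 2·0.0594631 = 11.89262%.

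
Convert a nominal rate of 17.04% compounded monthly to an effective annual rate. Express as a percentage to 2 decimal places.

One year is 12 periods at 0.0142 each: (1 + 0.0142)^12 ≈ 1.184359.
EAR = 1.184359 − 1 ≈ 18.43588%.

18.44%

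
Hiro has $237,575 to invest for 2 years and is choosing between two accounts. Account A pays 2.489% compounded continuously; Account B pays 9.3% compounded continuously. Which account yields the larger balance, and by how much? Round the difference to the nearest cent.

A: e^(0.02489·2) = e^0.04978 ≈ 1.05103984217, so 237,575 × 1.05103984217 ≈ 249,700.7905.
B: e^(0.093·2) = e^0.186 ≈ 1.20442226038, so 237,575 × 1.20442226038 ≈ 286,140.6185.
Difference ≈ 36,439.8280 in favor of B.

Account B, by $36,439.83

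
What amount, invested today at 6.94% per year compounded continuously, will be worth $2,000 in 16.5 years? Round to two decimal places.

$636.38

P = A·e^(−rt) = 2,000·e^(−1.1451).
e^(−1.1451) ≈ 0.318192097, so P ≈ 636.3842.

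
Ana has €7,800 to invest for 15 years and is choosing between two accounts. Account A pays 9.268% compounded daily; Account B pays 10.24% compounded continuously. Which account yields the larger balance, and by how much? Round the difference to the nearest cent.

Account B, by €4,921.99

Account A growth factor: (1 + 0.09268/365)^5475 ≈ 4.01494453; balance ≈ 31,316.5673.
Account B growth factor: e^(0.1024·15) = e^1.536 ≈ 4.6459691769; balance ≈ 36,238.5596.
Account B is larger by 4,921.9922.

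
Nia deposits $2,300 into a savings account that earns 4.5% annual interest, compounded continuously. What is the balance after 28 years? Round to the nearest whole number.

A = P·e^(rt) = 2,300·e^(0.045·28) = 2,300·e^1.26.
e^1.26 ≈ 3.525421487, so A ≈ 8,108.4694.

$8,108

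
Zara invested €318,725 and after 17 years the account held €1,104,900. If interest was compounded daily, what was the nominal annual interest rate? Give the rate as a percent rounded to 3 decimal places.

7.314%

(1 + r/365)^6205 = 1,104,900/318,725 = 3.46662.
1 + r/365 = 3.46662^(1/6205) ≈ 1.0002, so r/365 ≈ 0.000200372.
r ≈ 365·0.000200372 = 7.31356%.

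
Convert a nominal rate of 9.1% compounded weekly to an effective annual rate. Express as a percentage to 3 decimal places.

One year is 52 periods at 0.00175 each: (1 + 0.00175)^52 ≈ 1.095182.
EAR = 1.095182 − 1 ≈ 9.51819%.

9.518%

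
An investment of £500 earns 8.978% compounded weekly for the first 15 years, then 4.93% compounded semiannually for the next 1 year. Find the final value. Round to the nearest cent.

£2,015.96

Phase 1: 500·(1 + 0.08978/52)^780 ≈ 1,920.1275.
Phase 2: 1,920.1275·(1 + 0.02465)^2 ≈ 2,015.9565.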